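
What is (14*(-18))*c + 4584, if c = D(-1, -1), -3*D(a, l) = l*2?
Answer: 4416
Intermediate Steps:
D(a, l) = -2*l/3 (D(a, l) = -l*2/3 = -2*l/3)
c = 2/3 (c = -2/3*(-1) = 2/3 ≈ 0.66667)
(14*(-18))*c + 4584 = (14*(-18))*(2/3) + 4584 = -252*2/3 + 4584 = -168 + 4584 = 4416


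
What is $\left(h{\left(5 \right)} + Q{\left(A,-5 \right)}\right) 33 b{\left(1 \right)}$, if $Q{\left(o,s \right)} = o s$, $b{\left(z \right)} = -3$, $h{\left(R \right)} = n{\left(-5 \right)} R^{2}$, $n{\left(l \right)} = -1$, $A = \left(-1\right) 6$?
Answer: $-495$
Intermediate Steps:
$A = -6$
$h{\left(R \right)} = - R^{2}$
$\left(h{\left(5 \right)} + Q{\left(A,-5 \right)}\right) 33 b{\left(1 \right)} = \left(- 5^{2} - -30\right) 33 \left(-3\right) = \left(\left(-1\right) 25 + 30\right) 33 \left(-3\right) = \left(-25 + 30\right) 33 \left(-3\right) = 5 \cdot 33 \left(-3\right) = 165 \left(-3\right) = -495$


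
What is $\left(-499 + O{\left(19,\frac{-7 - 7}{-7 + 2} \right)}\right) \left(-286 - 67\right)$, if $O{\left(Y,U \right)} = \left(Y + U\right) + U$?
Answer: $\frac{837316}{5} \approx 1.6746 \cdot 10^{5}$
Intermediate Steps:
$O{\left(Y,U \right)} = Y + 2 U$ ($O{\left(Y,U \right)} = \left(U + Y\right) + U = Y + 2 U$)
$\left(-499 + O{\left(19,\frac{-7 - 7}{-7 + 2} \right)}\right) \left(-286 - 67\right) = \left(-499 + \left(19 + 2 \frac{-7 - 7}{-7 + 2}\right)\right) \left(-286 - 67\right) = \left(-499 + \left(19 + 2 \left(- \frac{14}{-5}\right)\right)\right) \left(-353\right) = \left(-499 + \left(19 + 2 \left(\left(-14\right) \left(- \frac{1}{5}\right)\right)\right)\right) \left(-353\right) = \left(-499 + \left(19 + 2 \cdot \frac{14}{5}\right)\right) \left(-353\right) = \left(-499 + \left(19 + \frac{28}{5}\right)\right) \left(-353\right) = \left(-499 + \frac{123}{5}\right) \left(-353\right) = \left(- \frac{2372}{5}\right) \left(-353\right) = \frac{837316}{5}$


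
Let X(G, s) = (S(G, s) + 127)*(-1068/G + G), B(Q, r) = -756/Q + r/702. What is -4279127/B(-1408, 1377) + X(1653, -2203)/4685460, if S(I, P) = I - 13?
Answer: -886890517823445479/517832353740 ≈ -1.7127e+6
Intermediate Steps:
B(Q, r) = -756/Q + r/702 (B(Q, r) = -756/Q + r*(1/702) = -756/Q + r/702)
S(I, P) = -13 + I
X(G, s) = (114 + G)*(G - 1068/G) (X(G, s) = ((-13 + G) + 127)*(-1068/G + G) = (114 + G)*(G - 1068/G))
-4279127/B(-1408, 1377) + X(1653, -2203)/4685460 = -4279127/(-756/(-1408) + (1/702)*1377) + (-1068 + 1653**2 - 121752/1653 + 114*1653)/4685460 = -4279127/(-756*(-1/1408) + 51/26) + (-1068 + 2732409 - 121752*1/1653 + 188442)*(1/4685460) = -4279127/(189/352 + 51/26) + (-1068 + 2732409 - 2136/29 + 188442)*(1/4685460) = -4279127/11433/4576 + (84671571/29)*(1/4685460) = -4279127*4576/11433 + 28223857/45292780 = -19581285152/11433 + 28223857/45292780 = -886890517823445479/517832353740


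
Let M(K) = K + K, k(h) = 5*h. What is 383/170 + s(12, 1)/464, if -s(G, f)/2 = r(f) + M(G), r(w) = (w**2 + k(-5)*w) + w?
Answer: 44343/19720 ≈ 2.2486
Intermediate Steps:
M(K) = 2*K
r(w) = w**2 - 24*w (r(w) = (w**2 + (5*(-5))*w) + w = (w**2 - 25*w) + w = w**2 - 24*w)
s(G, f) = -4*G - 2*f*(-24 + f) (s(G, f) = -2*(f*(-24 + f) + 2*G) = -2*(2*G + f*(-24 + f)) = -4*G - 2*f*(-24 + f))
383/170 + s(12, 1)/464 = 383/170 + (-4*12 - 2*1*(-24 + 1))/464 = 383*(1/170) + (-48 - 2*1*(-23))*(1/464) = 383/170 + (-48 + 46)*(1/464) = 383/170 - 2*1/464 = 383/170 - 1/232 = 44343/19720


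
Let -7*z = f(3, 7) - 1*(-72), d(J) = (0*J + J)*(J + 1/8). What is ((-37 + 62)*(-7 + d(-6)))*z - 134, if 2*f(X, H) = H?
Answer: -434079/56 ≈ -7751.4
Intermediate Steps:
f(X, H) = H/2
d(J) = J*(1/8 + J) (d(J) = (0 + J)*(J + 1/8) = J*(1/8 + J))
z = -151/14 (z = -((1/2)*7 - 1*(-72))/7 = -(7/2 + 72)/7 = -1/7*151/2 = -151/14 ≈ -10.786)
((-37 + 62)*(-7 + d(-6)))*z - 134 = ((-37 + 62)*(-7 - 6*(1/8 - 6)))*(-151/14) - 134 = (25*(-7 - 6*(-47/8)))*(-151/14) - 134 = (25*(-7 + 141/4))*(-151/14) - 134 = (25*(113/4))*(-151/14) - 134 = (2825/4)*(-151/14) - 134 = -426575/56 - 134 = -434079/56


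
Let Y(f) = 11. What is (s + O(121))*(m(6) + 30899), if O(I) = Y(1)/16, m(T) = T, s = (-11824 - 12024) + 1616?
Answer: -10992939405/16 ≈ -6.8706e+8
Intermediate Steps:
s = -22232 (s = -23848 + 1616 = -22232)
O(I) = 11/16
(s + O(121))*(m(6) + 30899) = (-22232 + 11/16)*(6 + 30899) = -355701/16*30905 = -10992939405/16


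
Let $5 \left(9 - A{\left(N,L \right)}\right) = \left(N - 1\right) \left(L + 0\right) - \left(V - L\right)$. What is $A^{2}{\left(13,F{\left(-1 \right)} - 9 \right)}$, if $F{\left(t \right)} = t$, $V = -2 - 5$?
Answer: $\frac{28224}{25} \approx 1129.0$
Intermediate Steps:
$V = -7$
$A{\left(N,L \right)} = \frac{38}{5} - \frac{L}{5} - \frac{L \left(-1 + N\right)}{5}$ ($A{\left(N,L \right)} = 9 - \frac{\left(N - 1\right) \left(L + 0\right) - \left(-7 - L\right)}{5} = 9 - \frac{\left(-1 + N\right) L + \left(7 + L\right)}{5} = 9 - \frac{L \left(-1 + N\right) + \left(7 + L\right)}{5} = 9 - \frac{7 + L + L \left(-1 + N\right)}{5} = 9 - \left(\frac{7}{5} + \frac{L}{5} + \frac{L \left(-1 + N\right)}{5}\right) = \frac{38}{5} - \frac{L}{5} - \frac{L \left(-1 + N\right)}{5}$)
$A^{2}{\left(13,F{\left(-1 \right)} - 9 \right)} = \left(\frac{38}{5} - \frac{1}{5} \left(-1 - 9\right) 13\right)^{2} = \left(\frac{38}{5} - \left(-2\right) 13\right)^{2} = \left(\frac{38}{5} + 26\right)^{2} = \left(\frac{168}{5}\right)^{2} = \frac{28224}{25}$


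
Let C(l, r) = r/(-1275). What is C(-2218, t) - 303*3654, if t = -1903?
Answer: -1411629647/1275 ≈ -1.1072e+6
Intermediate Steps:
C(l, r) = -r/1275 (C(l, r) = r*(-1/1275) = -r/1275)
C(-2218, t) - 303*3654 = -1/1275*(-1903) - 303*3654 = 1903/1275 - 1107162 = -1411629647/1275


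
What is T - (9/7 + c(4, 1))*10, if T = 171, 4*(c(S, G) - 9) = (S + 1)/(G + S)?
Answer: 919/14 ≈ 65.643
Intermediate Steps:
c(S, G) = 9 + (1 + S)/(4*(G + S)) (c(S, G) = 9 + ((S + 1)/(G + S))/4 = 9 + ((1 + S)/(G + S))/4 = 9 + (1 + S)/(4*(G + S)))
T - (9/7 + c(4, 1))*10 = 171 - (9/7 + (1 + 36*1 + 37*4)/(4*(1 + 4)))*10 = 171 - (9*(⅐) + (¼)*(1 + 36 + 148)/5)*10 = 171 - (9/7 + (¼)*(⅕)*185)*10 = 171 - (9/7 + 37/4)*10 = 171 - 295*10/28 = 171 - 1*1475/14 = 171 - 1475/14 = 919/14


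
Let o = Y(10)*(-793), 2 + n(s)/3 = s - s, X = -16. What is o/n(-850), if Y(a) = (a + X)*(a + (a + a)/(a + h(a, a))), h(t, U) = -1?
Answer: -87230/9 ≈ -9692.2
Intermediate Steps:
n(s) = -6 (n(s) = -6 + 3*(s - s) = -6 + 3*0 = -6 + 0 = -6)
Y(a) = (-16 + a)*(a + 2*a/(-1 + a)) (Y(a) = (a - 16)*(a + (a + a)/(a - 1)) = (-16 + a)*(a + (2*a)/(-1 + a)) = (-16 + a)*(a + 2*a/(-1 + a)))
o = 174460/3 (o = (10*(-16 + 10² - 15*10)/(-1 + 10))*(-793) = (10*(-16 + 100 - 150)/9)*(-793) = (10*(⅑)*(-66))*(-793) = -220/3*(-793) = 174460/3 ≈ 58153.)
o/n(-850) = (174460/3)/(-6) = (174460/3)*(-⅙) = -87230/9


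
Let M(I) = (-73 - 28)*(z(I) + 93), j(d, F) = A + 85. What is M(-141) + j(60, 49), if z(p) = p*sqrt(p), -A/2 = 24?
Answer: -9356 + 14241*I*sqrt(141) ≈ -9356.0 + 1.691e+5*I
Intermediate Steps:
A = -48 (A = -2*24 = -48)
j(d, F) = 37 (j(d, F) = -48 + 85 = 37)
z(p) = p**(3/2)
M(I) = -9393 - 101*I**(3/2) (M(I) = (-73 - 28)*(I**(3/2) + 93) = -101*(93 + I**(3/2)) = -9393 - 101*I**(3/2))
M(-141) + j(60, 49) = (-9393 - (-14241)*I*sqrt(141)) + 37 = (-9393 + 14241*I*sqrt(141)) + 37 = -9356 + 14241*I*sqrt(141)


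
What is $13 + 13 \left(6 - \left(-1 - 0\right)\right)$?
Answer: $104$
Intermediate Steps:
$13 + 13 \left(6 - \left(-1 - 0\right)\right) = 13 + 13 \left(6 - \left(-1 + 0\right)\right) = 13 + 13 \left(6 - -1\right) = 13 + 13 \left(6 + 1\right) = 13 + 13 \cdot 7 = 13 + 91 = 104$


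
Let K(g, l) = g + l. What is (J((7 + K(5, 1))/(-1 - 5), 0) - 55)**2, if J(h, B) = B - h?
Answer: 100489/36 ≈ 2791.4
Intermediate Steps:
(J((7 + K(5, 1))/(-1 - 5), 0) - 55)**2 = ((0 - (7 + (5 + 1))/(-1 - 5)) - 55)**2 = ((0 - (7 + 6)/(-6)) - 55)**2 = ((0 - 13*(-1)/6) - 55)**2 = ((0 - 1*(-13/6)) - 55)**2 = ((0 + 13/6) - 55)**2 = (13/6 - 55)**2 = (-317/6)**2 = 100489/36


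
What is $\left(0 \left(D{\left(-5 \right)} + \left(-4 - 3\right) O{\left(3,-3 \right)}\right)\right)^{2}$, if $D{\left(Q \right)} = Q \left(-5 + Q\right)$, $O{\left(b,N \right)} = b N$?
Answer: $0$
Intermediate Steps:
$O{\left(b,N \right)} = N b$
$\left(0 \left(D{\left(-5 \right)} + \left(-4 - 3\right) O{\left(3,-3 \right)}\right)\right)^{2} = \left(0 \left(- 5 \left(-5 - 5\right) + \left(-4 - 3\right) \left(\left(-3\right) 3\right)\right)\right)^{2} = \left(0 \left(\left(-5\right) \left(-10\right) - -63\right)\right)^{2} = \left(0 \left(50 + 63\right)\right)^{2} = \left(0 \cdot 113\right)^{2} = 0^{2} = 0$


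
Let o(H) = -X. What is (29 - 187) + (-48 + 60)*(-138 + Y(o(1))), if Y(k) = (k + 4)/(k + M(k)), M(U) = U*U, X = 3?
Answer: -1812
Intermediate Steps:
o(H) = -3 (o(H) = -1*3 = -3)
M(U) = U**2
Y(k) = (4 + k)/(k + k**2) (Y(k) = (k + 4)/(k + k**2) = (4 + k)/(k + k**2))
(29 - 187) + (-48 + 60)*(-138 + Y(o(1))) = (29 - 187) + (-48 + 60)*(-138 + (4 - 3)/((-3)*(1 - 3))) = -158 + 12*(-138 - 1/3*1/(-2)) = -158 + 12*(-138 - 1/3*(-1/2)*1) = -158 + 12*(-138 + 1/6) = -158 + 12*(-827/6) = -158 - 1654 = -1812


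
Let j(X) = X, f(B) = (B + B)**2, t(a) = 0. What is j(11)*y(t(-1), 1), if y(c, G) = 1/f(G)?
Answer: 11/4 ≈ 2.7500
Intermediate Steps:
f(B) = 4*B**2 (f(B) = (2*B)**2 = 4*B**2)
y(c, G) = 1/(4*G**2)
j(11)*y(t(-1), 1) = 11*((1/4)/1**2) = 11*((1/4)*1) = 11*(1/4) = 11/4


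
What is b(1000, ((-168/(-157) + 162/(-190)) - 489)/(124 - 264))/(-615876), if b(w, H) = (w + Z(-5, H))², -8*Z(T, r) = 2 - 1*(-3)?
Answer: -21306675/13138688 ≈ -1.6217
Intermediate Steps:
Z(T, r) = -5/8 (Z(T, r) = -(2 - 1*(-3))/8 = -(2 + 3)/8 = -⅛*5 = -5/8)
b(w, H) = (-5/8 + w)² (b(w, H) = (w - 5/8)² = (-5/8 + w)²)
b(1000, ((-168/(-157) + 162/(-190)) - 489)/(124 - 264))/(-615876) = ((-5 + 8*1000)²/64)/(-615876) = ((-5 + 8000)²/64)*(-1/615876) = ((1/64)*7995²)*(-1/615876) = ((1/64)*63920025)*(-1/615876) = (63920025/64)*(-1/615876) = -21306675/13138688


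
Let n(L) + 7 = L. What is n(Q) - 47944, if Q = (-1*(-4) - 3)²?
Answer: -47950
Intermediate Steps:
Q = 1 (Q = (4 - 3)² = 1² = 1)
n(L) = -7 + L
n(Q) - 47944 = (-7 + 1) - 47944 = -6 - 47944 = -47950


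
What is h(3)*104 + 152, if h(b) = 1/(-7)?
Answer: 960/7 ≈ 137.14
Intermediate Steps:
h(b) = -⅐
h(3)*104 + 152 = -⅐*104 + 152 = -104/7 + 152 = 960/7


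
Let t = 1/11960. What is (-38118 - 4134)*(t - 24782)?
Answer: 3130796290797/2990 ≈ 1.0471e+9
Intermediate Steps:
t = 1/11960 ≈ 8.3612e-5
(-38118 - 4134)*(t - 24782) = (-38118 - 4134)*(1/11960 - 24782) = -42252*(-296392719/11960) = 3130796290797/2990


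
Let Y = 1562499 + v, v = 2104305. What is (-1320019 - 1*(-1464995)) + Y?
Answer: 3811780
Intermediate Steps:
Y = 3666804 (Y = 1562499 + 2104305 = 3666804)
(-1320019 - 1*(-1464995)) + Y = (-1320019 - 1*(-1464995)) + 3666804 = (-1320019 + 1464995) + 3666804 = 144976 + 3666804 = 3811780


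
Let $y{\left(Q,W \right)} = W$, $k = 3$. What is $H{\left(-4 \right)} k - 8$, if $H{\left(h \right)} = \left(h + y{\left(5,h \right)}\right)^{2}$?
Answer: $184$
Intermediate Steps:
$H{\left(h \right)} = 4 h^{2}$ ($H{\left(h \right)} = \left(h + h\right)^{2} = \left(2 h\right)^{2} = 4 h^{2}$)
$H{\left(-4 \right)} k - 8 = 4 \left(-4\right)^{2} \cdot 3 - 8 = 4 \cdot 16 \cdot 3 - 8 = 64 \cdot 3 - 8 = 192 - 8 = 184$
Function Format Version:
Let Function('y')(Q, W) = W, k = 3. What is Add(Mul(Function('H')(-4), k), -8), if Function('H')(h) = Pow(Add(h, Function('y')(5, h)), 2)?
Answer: 184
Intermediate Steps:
Function('H')(h) = Mul(4, Pow(h, 2)) (Function('H')(h) = Pow(Add(h, h), 2) = Pow(Mul(2, h), 2) = Mul(4, Pow(h, 2)))
Add(Mul(Function('H')(-4), k), -8) = Add(Mul(Mul(4, Pow(-4, 2)), 3), -8) = Add(Mul(Mul(4, 16), 3), -8) = Add(Mul(64, 3), -8) = Add(192, -8) = 184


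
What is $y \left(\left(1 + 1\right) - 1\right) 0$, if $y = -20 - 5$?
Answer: $0$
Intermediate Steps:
$y = -25$
$y \left(\left(1 + 1\right) - 1\right) 0 = - 25 \left(\left(1 + 1\right) - 1\right) 0 = - 25 \left(2 - 1\right) 0 = \left(-25\right) 1 \cdot 0 = \left(-25\right) 0 = 0$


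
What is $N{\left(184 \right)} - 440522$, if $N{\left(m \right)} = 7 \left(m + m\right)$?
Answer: $-437946$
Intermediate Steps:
$N{\left(m \right)} = 14 m$ ($N{\left(m \right)} = 7 \cdot 2 m = 14 m$)
$N{\left(184 \right)} - 440522 = 14 \cdot 184 - 440522 = 2576 - 440522 = -437946$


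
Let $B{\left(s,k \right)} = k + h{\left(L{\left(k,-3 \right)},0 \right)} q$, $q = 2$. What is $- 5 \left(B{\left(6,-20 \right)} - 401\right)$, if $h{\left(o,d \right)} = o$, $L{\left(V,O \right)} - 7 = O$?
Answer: $2065$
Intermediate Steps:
$L{\left(V,O \right)} = 7 + O$
$B{\left(s,k \right)} = 8 + k$ ($B{\left(s,k \right)} = k + \left(7 - 3\right) 2 = k + 4 \cdot 2 = k + 8 = 8 + k$)
$- 5 \left(B{\left(6,-20 \right)} - 401\right) = - 5 \left(\left(8 - 20\right) - 401\right) = - 5 \left(-12 - 401\right) = \left(-5\right) \left(-413\right) = 2065$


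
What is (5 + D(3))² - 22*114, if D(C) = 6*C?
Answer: -1979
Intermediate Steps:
(5 + D(3))² - 22*114 = (5 + 6*3)² - 22*114 = (5 + 18)² - 2508 = 23² - 2508 = 529 - 2508 = -1979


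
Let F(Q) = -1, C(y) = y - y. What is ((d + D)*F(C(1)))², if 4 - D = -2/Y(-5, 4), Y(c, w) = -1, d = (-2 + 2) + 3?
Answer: 25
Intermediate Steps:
C(y) = 0
d = 3 (d = 0 + 3 = 3)
D = 2 (D = 4 - (-2)/(-1) = 4 - (-2)*(-1) = 4 - 1*2 = 4 - 2 = 2)
((d + D)*F(C(1)))² = ((3 + 2)*(-1))² = (5*(-1))² = (-5)² = 25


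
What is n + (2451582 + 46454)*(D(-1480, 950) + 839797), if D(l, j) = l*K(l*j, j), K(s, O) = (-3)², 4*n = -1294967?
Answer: 8258275901721/4 ≈ 2.0646e+12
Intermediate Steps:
n = -1294967/4 (n = (¼)*(-1294967) = -1294967/4 ≈ -3.2374e+5)
K(s, O) = 9
D(l, j) = 9*l (D(l, j) = l*9 = 9*l)
n + (2451582 + 46454)*(D(-1480, 950) + 839797) = -1294967/4 + (2451582 + 46454)*(9*(-1480) + 839797) = -1294967/4 + 2498036*(-13320 + 839797) = -1294967/4 + 2498036*826477 = -1294967/4 + 2064569299172 = 8258275901721/4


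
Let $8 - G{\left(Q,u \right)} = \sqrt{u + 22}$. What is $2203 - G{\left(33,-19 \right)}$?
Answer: $2195 + \sqrt{3} \approx 2196.7$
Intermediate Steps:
$G{\left(Q,u \right)} = 8 - \sqrt{22 + u}$ ($G{\left(Q,u \right)} = 8 - \sqrt{u + 22} = 8 - \sqrt{22 + u}$)
$2203 - G{\left(33,-19 \right)} = 2203 - \left(8 - \sqrt{22 - 19}\right) = 2203 - \left(8 - \sqrt{3}\right) = 2195 + \sqrt{3}$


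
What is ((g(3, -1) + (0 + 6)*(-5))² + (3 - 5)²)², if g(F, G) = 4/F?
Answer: 55234624/81 ≈ 6.8191e+5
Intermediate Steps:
((g(3, -1) + (0 + 6)*(-5))² + (3 - 5)²)² = ((4/3 + (0 + 6)*(-5))² + (3 - 5)²)² = ((4*(⅓) + 6*(-5))² + (-2)²)² = ((4/3 - 30)² + 4)² = ((-86/3)² + 4)² = (7396/9 + 4)² = (7432/9)² = 55234624/81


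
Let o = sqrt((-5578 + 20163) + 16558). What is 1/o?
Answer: sqrt(31143)/31143 ≈ 0.0056666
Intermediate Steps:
o = sqrt(31143) (o = sqrt(14585 + 16558) = sqrt(31143) ≈ 176.47)
1/o = 1/(sqrt(31143)) = sqrt(31143)/31143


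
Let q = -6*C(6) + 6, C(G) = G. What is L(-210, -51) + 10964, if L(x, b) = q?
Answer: 10934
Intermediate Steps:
q = -30 (q = -6*6 + 6 = -36 + 6 = -30)
L(x, b) = -30
L(-210, -51) + 10964 = -30 + 10964 = 10934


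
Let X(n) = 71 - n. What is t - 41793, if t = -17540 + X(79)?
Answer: -59341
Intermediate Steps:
t = -17548 (t = -17540 + (71 - 1*79) = -17540 + (71 - 79) = -17540 - 8 = -17548)
t - 41793 = -17548 - 41793 = -59341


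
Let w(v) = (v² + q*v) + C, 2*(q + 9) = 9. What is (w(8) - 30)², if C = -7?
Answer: 81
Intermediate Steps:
q = -9/2 (q = -9 + (½)*9 = -9 + 9/2 = -9/2 ≈ -4.5000)
w(v) = -7 + v² - 9*v/2 (w(v) = (v² - 9*v/2) - 7 = -7 + v² - 9*v/2)
(w(8) - 30)² = ((-7 + 8² - 9/2*8) - 30)² = ((-7 + 64 - 36) - 30)² = (21 - 30)² = (-9)² = 81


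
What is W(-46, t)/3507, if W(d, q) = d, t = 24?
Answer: -46/3507 ≈ -0.013117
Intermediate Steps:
W(-46, t)/3507 = -46/3507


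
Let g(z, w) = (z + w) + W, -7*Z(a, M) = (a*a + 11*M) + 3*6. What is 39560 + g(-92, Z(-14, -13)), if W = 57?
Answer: 276604/7 ≈ 39515.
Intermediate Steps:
Z(a, M) = -18/7 - 11*M/7 - a²/7 (Z(a, M) = -((a*a + 11*M) + 3*6)/7 = -((a² + 11*M) + 18)/7 = -(18 + a² + 11*M)/7 = -18/7 - 11*M/7 - a²/7)
g(z, w) = 57 + w + z (g(z, w) = (z + w) + 57 = (w + z) + 57 = 57 + w + z)
39560 + g(-92, Z(-14, -13)) = 39560 + (57 + (-18/7 - 11/7*(-13) - ⅐*(-14)²) - 92) = 39560 + (57 + (-18/7 + 143/7 - ⅐*196) - 92) = 39560 + (57 + (-18/7 + 143/7 - 28) - 92) = 39560 + (57 - 71/7 - 92) = 39560 - 316/7 = 276604/7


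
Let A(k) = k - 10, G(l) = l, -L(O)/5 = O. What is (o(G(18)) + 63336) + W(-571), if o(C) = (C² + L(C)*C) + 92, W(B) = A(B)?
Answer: 61551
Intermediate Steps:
L(O) = -5*O
A(k) = -10 + k
W(B) = -10 + B
o(C) = 92 - 4*C² (o(C) = (C² + (-5*C)*C) + 92 = (C² - 5*C²) + 92 = -4*C² + 92 = 92 - 4*C²)
(o(G(18)) + 63336) + W(-571) = ((92 - 4*18²) + 63336) + (-10 - 571) = ((92 - 4*324) + 63336) - 581 = ((92 - 1296) + 63336) - 581 = (-1204 + 63336) - 581 = 62132 - 581 = 61551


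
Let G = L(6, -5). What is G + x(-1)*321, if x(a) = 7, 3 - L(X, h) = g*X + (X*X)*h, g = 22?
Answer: 2298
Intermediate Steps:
L(X, h) = 3 - 22*X - h*X² (L(X, h) = 3 - (22*X + (X*X)*h) = 3 - (22*X + X²*h) = 3 - (22*X + h*X²) = 3 + (-22*X - h*X²) = 3 - 22*X - h*X²)
G = 51 (G = 3 - 22*6 - 1*(-5)*6² = 3 - 132 - 1*(-5)*36 = 3 - 132 + 180 = 51)
G + x(-1)*321 = 51 + 7*321 = 51 + 2247 = 2298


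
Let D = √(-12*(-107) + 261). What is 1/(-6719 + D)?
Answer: -6719/45143416 - √1545/45143416 ≈ -0.00014971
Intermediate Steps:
D = √1545 (D = √(1284 + 261) = √1545 ≈ 39.306)
1/(-6719 + D) = 1/(-6719 + √1545)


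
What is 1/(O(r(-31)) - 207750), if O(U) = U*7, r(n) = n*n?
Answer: -1/201023 ≈ -4.9746e-6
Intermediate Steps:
r(n) = n²
O(U) = 7*U
1/(O(r(-31)) - 207750) = 1/(7*(-31)² - 207750) = 1/(7*961 - 207750) = 1/(6727 - 207750) = 1/(-201023) = -1/201023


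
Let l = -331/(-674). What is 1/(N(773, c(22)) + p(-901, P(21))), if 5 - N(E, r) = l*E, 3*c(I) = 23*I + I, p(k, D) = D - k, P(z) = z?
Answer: 674/368935 ≈ 0.0018269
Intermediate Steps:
l = 331/674 (l = -331*(-1/674) = 331/674 ≈ 0.49110)
c(I) = 8*I (c(I) = (23*I + I)/3 = (24*I)/3 = 8*I)
N(E, r) = 5 - 331*E/674
1/(N(773, c(22)) + p(-901, P(21))) = 1/((5 - 331/674*773) + (21 - 1*(-901))) = 1/((5 - 255863/674) + (21 + 901)) = 1/(-252493/674 + 922) = 1/(368935/674) = 674/368935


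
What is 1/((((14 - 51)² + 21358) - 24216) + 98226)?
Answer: 1/96737 ≈ 1.0337e-5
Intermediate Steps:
1/((((14 - 51)² + 21358) - 24216) + 98226) = 1/((((-37)² + 21358) - 24216) + 98226) = 1/(((1369 + 21358) - 24216) + 98226) = 1/((22727 - 24216) + 98226) = 1/(-1489 + 98226) = 1/96737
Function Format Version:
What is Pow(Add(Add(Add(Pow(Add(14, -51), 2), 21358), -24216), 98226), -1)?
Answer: Rational(1, 96737) ≈ 1.0337e-5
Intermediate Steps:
Pow(Add(Add(Add(Pow(Add(14, -51), 2), 21358), -24216), 98226), -1) = Pow(Add(Add(Add(Pow(-37, 2), 21358), -24216), 98226), -1) = Pow(Add(Add(Add(1369, 21358), -24216), 98226), -1) = Pow(Add(Add(22727, -24216), 98226), -1) = Pow(Add(-1489, 98226), -1) = Pow(96737, -1) = Rational(1, 96737)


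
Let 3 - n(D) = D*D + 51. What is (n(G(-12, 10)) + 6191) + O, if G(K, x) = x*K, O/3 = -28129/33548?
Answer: -277090223/33548 ≈ -8259.5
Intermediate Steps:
O = -84387/33548 (O = 3*(-28129/33548) = -84387/33548 ≈ -2.5154)
G(K, x) = K*x
n(D) = -48 - D**2 (n(D) = 3 - (D*D + 51) = 3 - (D**2 + 51) = 3 - (51 + D**2) = 3 + (-51 - D**2) = -48 - D**2)
(n(G(-12, 10)) + 6191) + O = ((-48 - (-12*10)**2) + 6191) - 84387/33548 = ((-48 - 1*(-120)**2) + 6191) - 84387/33548 = ((-48 - 1*14400) + 6191) - 84387/33548 = ((-48 - 14400) + 6191) - 84387/33548 = (-14448 + 6191) - 84387/33548 = -8257 - 84387/33548 = -277090223/33548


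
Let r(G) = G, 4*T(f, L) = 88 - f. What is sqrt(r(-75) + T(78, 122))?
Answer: I*sqrt(290)/2 ≈ 8.5147*I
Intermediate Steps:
T(f, L) = 22 - f/4 (T(f, L) = (88 - f)/4 = 22 - f/4)
sqrt(r(-75) + T(78, 122)) = sqrt(-75 + (22 - 1/4*78)) = sqrt(-75 + (22 - 39/2)) = sqrt(-75 + 5/2) = sqrt(-145/2) = I*sqrt(290)/2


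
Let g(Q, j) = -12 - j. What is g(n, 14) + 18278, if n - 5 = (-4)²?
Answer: 18252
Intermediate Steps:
n = 21 (n = 5 + (-4)² = 5 + 16 = 21)
g(n, 14) + 18278 = (-12 - 1*14) + 18278 = (-12 - 14) + 18278 = -26 + 18278 = 18252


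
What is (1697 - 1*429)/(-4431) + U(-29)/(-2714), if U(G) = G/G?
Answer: -3445783/12025734 ≈ -0.28653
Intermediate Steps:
U(G) = 1
(1697 - 1*429)/(-4431) + U(-29)/(-2714) = (1697 - 1*429)/(-4431) + 1/(-2714) = (1697 - 429)*(-1/4431) + 1*(-1/2714) = 1268*(-1/4431) - 1/2714 = -1268/4431 - 1/2714 = -3445783/12025734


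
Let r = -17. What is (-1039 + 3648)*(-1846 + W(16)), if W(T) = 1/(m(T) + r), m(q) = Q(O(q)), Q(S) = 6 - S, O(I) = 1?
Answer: -57797177/12 ≈ -4.8164e+6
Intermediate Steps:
m(q) = 5 (m(q) = 6 - 1*1 = 6 - 1 = 5)
W(T) = -1/12 (W(T) = 1/(5 - 17) = 1/(-12) = -1/12)
(-1039 + 3648)*(-1846 + W(16)) = (-1039 + 3648)*(-1846 - 1/12) = 2609*(-22153/12) = -57797177/12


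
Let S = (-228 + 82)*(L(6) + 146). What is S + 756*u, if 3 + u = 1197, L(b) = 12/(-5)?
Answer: 4408492/5 ≈ 8.8170e+5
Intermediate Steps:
L(b) = -12/5 (L(b) = 12*(-⅕) = -12/5)
u = 1194 (u = -3 + 1197 = 1194)
S = -104828/5 (S = (-228 + 82)*(-12/5 + 146) = -146*718/5 = -104828/5 ≈ -20966.)
S + 756*u = -104828/5 + 756*1194 = -104828/5 + 902664 = 4408492/5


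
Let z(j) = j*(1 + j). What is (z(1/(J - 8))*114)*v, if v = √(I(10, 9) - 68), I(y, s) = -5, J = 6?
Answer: -57*I*√73/2 ≈ -243.5*I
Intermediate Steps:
v = I*√73 (v = √(-5 - 68) = √(-73) = I*√73 ≈ 8.544*I)
(z(1/(J - 8))*114)*v = (((1 + 1/(6 - 8))/(6 - 8))*114)*(I*√73) = (((1 + 1/(-2))/(-2))*114)*(I*√73) = (-(1 - ½)/2*114)*(I*√73) = (-½*½*114)*(I*√73) = (-¼*114)*(I*√73) = -57*I*√73/2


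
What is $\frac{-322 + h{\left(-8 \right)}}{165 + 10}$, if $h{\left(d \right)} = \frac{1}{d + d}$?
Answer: $- \frac{5153}{2800} \approx -1.8404$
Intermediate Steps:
$h{\left(d \right)} = \frac{1}{2 d}$
$\frac{-322 + h{\left(-8 \right)}}{165 + 10} = \frac{-322 + \frac{1}{2 \left(-8\right)}}{165 + 10} = \frac{-322 + \frac{1}{2} \left(- \frac{1}{8}\right)}{175} = \left(-322 - \frac{1}{16}\right) \frac{1}{175} = \left(- \frac{5153}{16}\right) \frac{1}{175} = - \frac{5153}{2800}$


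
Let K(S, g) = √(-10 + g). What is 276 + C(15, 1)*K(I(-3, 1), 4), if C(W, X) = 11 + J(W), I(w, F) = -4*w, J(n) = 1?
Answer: 276 + 12*I*√6 ≈ 276.0 + 29.394*I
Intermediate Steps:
C(W, X) = 12 (C(W, X) = 11 + 1 = 12)
276 + C(15, 1)*K(I(-3, 1), 4) = 276 + 12*√(-10 + 4) = 276 + 12*√(-6) = 276 + 12*(I*√6) = 276 + 12*I*√6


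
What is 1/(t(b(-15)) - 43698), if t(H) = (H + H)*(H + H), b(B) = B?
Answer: -1/42798 ≈ -2.3366e-5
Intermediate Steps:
t(H) = 4*H² (t(H) = (2*H)*(2*H) = 4*H²)
1/(t(b(-15)) - 43698) = 1/(4*(-15)² - 43698) = 1/(4*225 - 43698) = 1/(900 - 43698) = 1/(-42798) = -1/42798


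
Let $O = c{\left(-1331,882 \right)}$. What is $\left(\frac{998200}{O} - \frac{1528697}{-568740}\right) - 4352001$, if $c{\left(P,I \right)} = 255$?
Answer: $- \frac{14013265363177}{3222860} \approx -4.3481 \cdot 10^{6}$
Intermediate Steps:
$O = 255$
$\left(\frac{998200}{O} - \frac{1528697}{-568740}\right) - 4352001 = \left(\frac{998200}{255} - \frac{1528697}{-568740}\right) - 4352001 = \left(998200 \cdot \frac{1}{255} - - \frac{1528697}{568740}\right) - 4352001 = \left(\frac{199640}{51} + \frac{1528697}{568740}\right) - 4352001 = \frac{12624579683}{3222860} - 4352001 = - \frac{14013265363177}{3222860}$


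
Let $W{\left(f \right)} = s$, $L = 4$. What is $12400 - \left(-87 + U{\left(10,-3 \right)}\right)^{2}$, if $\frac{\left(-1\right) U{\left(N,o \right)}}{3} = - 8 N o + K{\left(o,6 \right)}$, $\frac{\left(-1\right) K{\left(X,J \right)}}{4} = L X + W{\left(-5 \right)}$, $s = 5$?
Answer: $-781481$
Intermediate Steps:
$W{\left(f \right)} = 5$
$K{\left(X,J \right)} = -20 - 16 X$ ($K{\left(X,J \right)} = - 4 \left(4 X + 5\right) = - 4 \left(5 + 4 X\right) = -20 - 16 X$)
$U{\left(N,o \right)} = 60 + 48 o + 24 N o$ ($U{\left(N,o \right)} = - 3 \left(- 8 N o - \left(20 + 16 o\right)\right) = - 3 \left(-20 - 16 o - 8 N o\right) = 60 + 48 o + 24 N o$)
$12400 - \left(-87 + U{\left(10,-3 \right)}\right)^{2} = 12400 - \left(-87 + \left(60 + 48 \left(-3\right) + 24 \cdot 10 \left(-3\right)\right)\right)^{2} = 12400 - \left(-87 - 804\right)^{2} = 12400 - \left(-891\right)^{2} = 12400 - 793881 = -781481$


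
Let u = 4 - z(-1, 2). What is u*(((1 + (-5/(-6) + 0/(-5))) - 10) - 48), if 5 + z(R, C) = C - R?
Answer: -337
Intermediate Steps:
z(R, C) = -5 + C - R (z(R, C) = -5 + (C - R) = -5 + C - R)
u = 6 (u = 4 - (-5 + 2 - 1*(-1)) = 4 - (-5 + 2 + 1) = 4 - 1*(-2) = 4 + 2 = 6)
u*(((1 + (-5/(-6) + 0/(-5))) - 10) - 48) = 6*(((1 + (-5/(-6) + 0/(-5))) - 10) - 48) = 6*(((1 + (-5*(-⅙) + 0*(-⅕))) - 10) - 48) = 6*(((1 + (⅚ + 0)) - 10) - 48) = 6*(((1 + ⅚) - 10) - 48) = 6*((11/6 - 10) - 48) = 6*(-49/6 - 48) = 6*(-337/6) = -337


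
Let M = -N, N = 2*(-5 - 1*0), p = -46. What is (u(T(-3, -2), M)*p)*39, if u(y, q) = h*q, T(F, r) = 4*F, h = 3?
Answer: -53820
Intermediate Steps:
N = -10 (N = 2*(-5 + 0) = 2*(-5) = -10)
M = 10 (M = -1*(-10) = 10)
u(y, q) = 3*q
(u(T(-3, -2), M)*p)*39 = ((3*10)*(-46))*39 = (30*(-46))*39 = -1380*39 = -53820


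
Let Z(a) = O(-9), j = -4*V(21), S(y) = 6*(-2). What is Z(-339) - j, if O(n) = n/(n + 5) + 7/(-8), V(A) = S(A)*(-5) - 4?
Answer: 1803/8 ≈ 225.38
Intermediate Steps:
S(y) = -12
V(A) = 56 (V(A) = -12*(-5) - 4 = 60 - 4 = 56)
O(n) = -7/8 + n/(5 + n) (O(n) = n/(5 + n) + 7*(-⅛) = n/(5 + n) - 7/8 = -7/8 + n/(5 + n))
j = -224 (j = -4*56 = -224)
Z(a) = 11/8 (Z(a) = (-35 - 9)/(8*(5 - 9)) = (⅛)*(-44)/(-4) = (⅛)*(-¼)*(-44) = 11/8)
Z(-339) - j = 11/8 - 1*(-224) = 11/8 + 224 = 1803/8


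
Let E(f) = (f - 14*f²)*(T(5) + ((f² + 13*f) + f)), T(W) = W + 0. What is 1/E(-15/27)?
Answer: 6561/79000 ≈ 0.083051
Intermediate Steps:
T(W) = W
E(f) = (f - 14*f²)*(5 + f² + 14*f) (E(f) = (f - 14*f²)*(5 + ((f² + 13*f) + f)) = (f - 14*f²)*(5 + (f² + 14*f)) = (f - 14*f²)*(5 + f² + 14*f))
1/E(-15/27) = 1/((-15/27)*(5 - 195*(-15/27)² - (-840)/27 - 14*(-15/27)³)) = 1/((-15*1/27)*(5 - 195*(-15*1/27)² - (-840)/27 - 14*(-15*1/27)³)) = 1/(-5*(5 - 195*(-5/9)² - 56*(-5/9) - 14*(-5/9)³)/9) = 1/(-5*(5 - 195*25/81 + 280/9 - 14*(-125/729))/9) = 1/(-5*(5 - 1625/27 + 280/9 + 1750/729)/9) = 1/(-5/9*(-15800/729)) = 1/(79000/6561) = 6561/79000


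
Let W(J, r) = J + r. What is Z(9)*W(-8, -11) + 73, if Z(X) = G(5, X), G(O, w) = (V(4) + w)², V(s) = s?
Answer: -3138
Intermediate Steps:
G(O, w) = (4 + w)²
Z(X) = (4 + X)²
Z(9)*W(-8, -11) + 73 = (4 + 9)²*(-8 - 11) + 73 = 13²*(-19) + 73 = 169*(-19) + 73 = -3211 + 73 = -3138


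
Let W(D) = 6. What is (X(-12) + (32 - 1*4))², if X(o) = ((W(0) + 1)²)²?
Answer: 5900041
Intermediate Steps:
X(o) = 2401 (X(o) = ((6 + 1)²)² = (7²)² = 49² = 2401)
(X(-12) + (32 - 1*4))² = (2401 + (32 - 1*4))² = (2401 + (32 - 4))² = (2401 + 28)² = 2429² = 5900041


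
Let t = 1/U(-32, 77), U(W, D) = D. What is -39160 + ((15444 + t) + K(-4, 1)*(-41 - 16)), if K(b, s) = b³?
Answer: -1545235/77 ≈ -20068.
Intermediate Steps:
t = 1/77 ≈ 0.012987
-39160 + ((15444 + t) + K(-4, 1)*(-41 - 16)) = -39160 + ((15444 + 1/77) + (-4)³*(-41 - 16)) = -39160 + (1189189/77 - 64*(-57)) = -39160 + (1189189/77 + 3648) = -39160 + 1470085/77 = -1545235/77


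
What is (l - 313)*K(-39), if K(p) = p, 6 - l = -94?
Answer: 8307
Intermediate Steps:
l = 100 (l = 6 - 1*(-94) = 6 + 94 = 100)
(l - 313)*K(-39) = (100 - 313)*(-39) = -213*(-39) = 8307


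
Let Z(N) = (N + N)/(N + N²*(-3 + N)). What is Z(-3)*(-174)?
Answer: -348/19 ≈ -18.316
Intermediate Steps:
Z(N) = 2*N/(N + N²*(-3 + N)) (Z(N) = (2*N)/(N + N²*(-3 + N)) = 2*N/(N + N²*(-3 + N)))
Z(-3)*(-174) = (2/(1 + (-3)² - 3*(-3)))*(-174) = (2/(1 + 9 + 9))*(-174) = (2/19)*(-174) = -348/19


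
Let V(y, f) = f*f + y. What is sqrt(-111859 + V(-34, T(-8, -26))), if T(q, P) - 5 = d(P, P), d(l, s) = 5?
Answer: I*sqrt(111793) ≈ 334.35*I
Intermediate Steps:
T(q, P) = 10 (T(q, P) = 5 + 5 = 10)
V(y, f) = y + f**2 (V(y, f) = f**2 + y = y + f**2)
sqrt(-111859 + V(-34, T(-8, -26))) = sqrt(-111859 + (-34 + 10**2)) = sqrt(-111859 + (-34 + 100)) = sqrt(-111859 + 66) = sqrt(-111793) = I*sqrt(111793)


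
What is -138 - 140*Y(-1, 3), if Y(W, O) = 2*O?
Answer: -978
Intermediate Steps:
-138 - 140*Y(-1, 3) = -138 - 280*3 = -138 - 140*6 = -138 - 840 = -978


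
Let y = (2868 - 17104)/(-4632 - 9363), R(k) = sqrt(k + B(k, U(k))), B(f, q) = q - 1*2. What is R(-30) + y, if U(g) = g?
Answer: 14236/13995 + I*sqrt(62) ≈ 1.0172 + 7.874*I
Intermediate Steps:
B(f, q) = -2 + q (B(f, q) = q - 2 = -2 + q)
R(k) = sqrt(-2 + 2*k) (R(k) = sqrt(k + (-2 + k)) = sqrt(-2 + 2*k))
y = 14236/13995 (y = -14236/(-13995) = -14236*(-1/13995) = 14236/13995 ≈ 1.0172)
R(-30) + y = sqrt(-2 + 2*(-30)) + 14236/13995 = sqrt(-2 - 60) + 14236/13995 = sqrt(-62) + 14236/13995 = I*sqrt(62) + 14236/13995 = 14236/13995 + I*sqrt(62)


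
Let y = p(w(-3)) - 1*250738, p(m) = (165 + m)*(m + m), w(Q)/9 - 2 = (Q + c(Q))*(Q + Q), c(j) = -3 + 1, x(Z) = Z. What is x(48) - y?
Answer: -10142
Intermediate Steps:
c(j) = -2
w(Q) = 18 + 18*Q*(-2 + Q) (w(Q) = 18 + 9*((Q - 2)*(Q + Q)) = 18 + 9*((-2 + Q)*(2*Q)) = 18 + 9*(2*Q*(-2 + Q)) = 18 + 18*Q*(-2 + Q))
p(m) = 2*m*(165 + m) (p(m) = (165 + m)*(2*m) = 2*m*(165 + m))
y = 10190 (y = 2*(18 - 36*(-3) + 18*(-3)²)*(165 + (18 - 36*(-3) + 18*(-3)²)) - 1*250738 = 2*(18 + 108 + 18*9)*(165 + (18 + 108 + 18*9)) - 250738 = 2*(18 + 108 + 162)*(165 + (18 + 108 + 162)) - 250738 = 2*288*(165 + 288) - 250738 = 2*288*453 - 250738 = 260928 - 250738 = 10190)
x(48) - y = 48 - 1*10190 = 48 - 10190 = -10142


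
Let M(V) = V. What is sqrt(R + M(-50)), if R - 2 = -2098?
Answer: I*sqrt(2146) ≈ 46.325*I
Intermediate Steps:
R = -2096 (R = 2 - 2098 = -2096)
sqrt(R + M(-50)) = sqrt(-2096 - 50) = sqrt(-2146) = I*sqrt(2146)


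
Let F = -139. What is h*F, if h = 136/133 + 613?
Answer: -11351435/133 ≈ -85349.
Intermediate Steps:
h = 81665/133 (h = 136*(1/133) + 613 = 136/133 + 613 = 81665/133 ≈ 614.02)
h*F = (81665/133)*(-139) = -11351435/133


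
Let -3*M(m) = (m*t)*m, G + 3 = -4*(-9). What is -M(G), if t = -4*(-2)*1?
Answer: 2904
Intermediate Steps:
t = 8 (t = 8*1 = 8)
G = 33 (G = -3 - 4*(-9) = -3 + 36 = 33)
M(m) = -8*m²/3 (M(m) = -m*8*m/3 = -8*m*m/3 = -8*m²/3)
-M(G) = -(-8)*33²/3 = -(-8)*1089/3 = -1*(-2904) = 2904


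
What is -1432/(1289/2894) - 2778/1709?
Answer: -7086032314/2202901 ≈ -3216.7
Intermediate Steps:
-1432/(1289/2894) - 2778/1709 = -1432/(1289*(1/2894)) - 2778*1/1709 = -1432/1289/2894 - 2778/1709 = -1432*2894/1289 - 2778/1709 = -4144208/1289 - 2778/1709 = -7086032314/2202901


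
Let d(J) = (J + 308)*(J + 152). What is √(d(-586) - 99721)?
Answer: √20931 ≈ 144.68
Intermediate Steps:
d(J) = (152 + J)*(308 + J) (d(J) = (308 + J)*(152 + J) = (152 + J)*(308 + J))
√(d(-586) - 99721) = √((46816 + (-586)² + 460*(-586)) - 99721) = √((46816 + 343396 - 269560) - 99721) = √(120652 - 99721) = √20931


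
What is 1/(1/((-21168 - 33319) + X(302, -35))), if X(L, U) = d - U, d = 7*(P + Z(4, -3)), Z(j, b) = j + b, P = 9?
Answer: -54382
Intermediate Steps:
Z(j, b) = b + j
d = 70 (d = 7*(9 + (-3 + 4)) = 7*(9 + 1) = 7*10 = 70)
X(L, U) = 70 - U
1/(1/((-21168 - 33319) + X(302, -35))) = 1/(1/((-21168 - 33319) + (70 - 1*(-35)))) = 1/(1/(-54487 + (70 + 35))) = 1/(1/(-54487 + 105)) = 1/(1/(-54382)) = 1/(-1/54382) = -54382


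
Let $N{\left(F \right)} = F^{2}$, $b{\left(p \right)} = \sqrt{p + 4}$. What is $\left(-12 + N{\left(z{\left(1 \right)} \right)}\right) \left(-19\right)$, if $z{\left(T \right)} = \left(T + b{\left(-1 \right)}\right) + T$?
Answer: $95 - 76 \sqrt{3} \approx -36.636$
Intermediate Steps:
$b{\left(p \right)} = \sqrt{4 + p}$
$z{\left(T \right)} = \sqrt{3} + 2 T$ ($z{\left(T \right)} = \left(T + \sqrt{4 - 1}\right) + T = \left(T + \sqrt{3}\right) + T = \sqrt{3} + 2 T$)
$\left(-12 + N{\left(z{\left(1 \right)} \right)}\right) \left(-19\right) = \left(-12 + \left(\sqrt{3} + 2 \cdot 1\right)^{2}\right) \left(-19\right) = \left(-12 + \left(\sqrt{3} + 2\right)^{2}\right) \left(-19\right) = \left(-12 + \left(2 + \sqrt{3}\right)^{2}\right) \left(-19\right) = 228 - 19 \left(2 + \sqrt{3}\right)^{2}$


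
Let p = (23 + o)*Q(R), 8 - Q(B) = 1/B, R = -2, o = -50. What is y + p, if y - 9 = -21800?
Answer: -44041/2 ≈ -22021.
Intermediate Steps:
y = -21791 (y = 9 - 21800 = -21791)
Q(B) = 8 - 1/B
p = -459/2 (p = (23 - 50)*(8 - 1/(-2)) = -27*(8 - 1*(-½)) = -27*(8 + ½) = -27*17/2 = -459/2 ≈ -229.50)
y + p = -21791 - 459/2 = -44041/2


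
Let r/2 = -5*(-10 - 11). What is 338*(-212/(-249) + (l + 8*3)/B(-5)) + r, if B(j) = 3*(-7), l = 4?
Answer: 3910/83 ≈ 47.108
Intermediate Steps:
r = 210 (r = 2*(-5*(-10 - 11)) = 2*(-5*(-21)) = 2*105 = 210)
B(j) = -21
338*(-212/(-249) + (l + 8*3)/B(-5)) + r = 338*(-212/(-249) + (4 + 8*3)/(-21)) + 210 = 338*(-212*(-1/249) + (4 + 24)*(-1/21)) + 210 = 338*(212/249 + 28*(-1/21)) + 210 = 338*(212/249 - 4/3) + 210 = 338*(-40/83) + 210 = -13520/83 + 210 = 3910/83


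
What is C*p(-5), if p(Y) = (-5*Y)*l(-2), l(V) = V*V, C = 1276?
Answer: 127600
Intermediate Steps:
l(V) = V²
p(Y) = -20*Y (p(Y) = -5*Y*(-2)² = -5*Y*4 = -20*Y)
C*p(-5) = 1276*(-20*(-5)) = 1276*100 = 127600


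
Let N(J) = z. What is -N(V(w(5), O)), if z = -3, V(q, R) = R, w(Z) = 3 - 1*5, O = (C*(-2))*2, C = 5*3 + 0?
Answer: 3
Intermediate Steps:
C = 15 (C = 15 + 0 = 15)
O = -60 (O = (15*(-2))*2 = -30*2 = -60)
w(Z) = -2 (w(Z) = 3 - 5 = -2)
N(J) = -3
-N(V(w(5), O)) = -1*(-3) = 3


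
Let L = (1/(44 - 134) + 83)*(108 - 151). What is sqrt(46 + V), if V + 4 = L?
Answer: I*sqrt(3173870)/30 ≈ 59.385*I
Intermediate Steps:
L = -321167/90 (L = (1/(-90) + 83)*(-43) = (-1/90 + 83)*(-43) = (7469/90)*(-43) = -321167/90 ≈ -3568.5)
V = -321527/90 (V = -4 - 321167/90 = -321527/90 ≈ -3572.5)
sqrt(46 + V) = sqrt(46 - 321527/90) = sqrt(-317387/90) = I*sqrt(3173870)/30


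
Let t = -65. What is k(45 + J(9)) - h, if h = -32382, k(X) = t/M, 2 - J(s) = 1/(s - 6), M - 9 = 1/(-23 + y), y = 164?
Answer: 8223195/254 ≈ 32375.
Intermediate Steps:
M = 1270/141 (M = 9 + 1/(-23 + 164) = 9 + 1/141 = 1270/141 ≈ 9.0071)
J(s) = 2 - 1/(-6 + s) (J(s) = 2 - 1/(s - 6) = 2 - 1/(-6 + s))
k(X) = -1833/254 (k(X) = -65/1270/141 = -65*141/1270 = -1833/254)
k(45 + J(9)) - h = -1833/254 - 1*(-32382) = -1833/254 + 32382 = 8223195/254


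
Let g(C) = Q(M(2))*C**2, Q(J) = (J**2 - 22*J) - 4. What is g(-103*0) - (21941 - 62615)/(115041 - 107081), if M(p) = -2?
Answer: 20337/3980 ≈ 5.1098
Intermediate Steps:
Q(J) = -4 + J**2 - 22*J
g(C) = 44*C**2 (g(C) = (-4 + (-2)**2 - 22*(-2))*C**2 = (-4 + 4 + 44)*C**2 = 44*C**2)
g(-103*0) - (21941 - 62615)/(115041 - 107081) = 44*(-103*0)**2 - (21941 - 62615)/(115041 - 107081) = 44*0**2 - (-40674)/7960 = 44*0 - (-40674)/7960 = 0 - 1*(-20337/3980) = 0 + 20337/3980 = 20337/3980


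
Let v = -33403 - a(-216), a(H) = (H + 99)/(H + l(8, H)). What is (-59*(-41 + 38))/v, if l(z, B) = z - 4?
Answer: -37524/7081553 ≈ -0.0052988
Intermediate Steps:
l(z, B) = -4 + z
a(H) = (99 + H)/(4 + H) (a(H) = (H + 99)/(H + (-4 + 8)) = (99 + H)/(H + 4) = (99 + H)/(4 + H))
v = -7081553/212 (v = -33403 - (99 - 216)/(4 - 216) = -33403 - (-117)/(-212) = -33403 - (-1)*(-117)/212 = -33403 - 1*117/212 = -33403 - 117/212 = -7081553/212 ≈ -33404.)
(-59*(-41 + 38))/v = (-59*(-41 + 38))/(-7081553/212) = -59*(-3)*(-212/7081553) = 177*(-212/7081553) = -37524/7081553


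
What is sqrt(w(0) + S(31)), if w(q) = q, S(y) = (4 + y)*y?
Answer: sqrt(1085) ≈ 32.939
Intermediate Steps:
S(y) = y*(4 + y)
sqrt(w(0) + S(31)) = sqrt(0 + 31*(4 + 31)) = sqrt(0 + 31*35) = sqrt(0 + 1085) = sqrt(1085)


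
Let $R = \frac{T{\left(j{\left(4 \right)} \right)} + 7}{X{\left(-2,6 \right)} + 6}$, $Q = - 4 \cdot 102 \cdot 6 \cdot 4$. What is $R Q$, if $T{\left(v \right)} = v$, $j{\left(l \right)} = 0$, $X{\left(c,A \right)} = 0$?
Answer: $-11424$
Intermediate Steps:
$Q = -9792$ ($Q = - 4 \cdot 102 \cdot 24 = \left(-4\right) 2448 = -9792$)
$R = \frac{7}{6}$ ($R = \frac{0 + 7}{0 + 6} = \frac{7}{6} \approx 1.1667$)
$R Q = \frac{7}{6} \left(-9792\right) = -11424$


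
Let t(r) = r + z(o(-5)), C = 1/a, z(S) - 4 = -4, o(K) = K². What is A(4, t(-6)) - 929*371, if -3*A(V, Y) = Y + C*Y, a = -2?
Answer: -344658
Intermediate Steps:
z(S) = 0 (z(S) = 4 - 4 = 0)
C = -½ (C = 1/(-2) = -½ ≈ -0.50000)
t(r) = r (t(r) = r + 0 = r)
A(V, Y) = -Y/6 (A(V, Y) = -(Y - Y/2)/3 = -Y/6)
A(4, t(-6)) - 929*371 = -⅙*(-6) - 929*371 = 1 - 344659 = -344658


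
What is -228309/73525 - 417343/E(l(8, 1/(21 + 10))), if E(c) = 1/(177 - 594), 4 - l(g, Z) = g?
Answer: 12795704850966/73525 ≈ 1.7403e+8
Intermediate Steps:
l(g, Z) = 4 - g
E(c) = -1/417 (E(c) = 1/(-417) = -1/417)
-228309/73525 - 417343/E(l(8, 1/(21 + 10))) = -228309/73525 - 417343/(-1/417) = -228309*1/73525 - 417343*(-417) = -228309/73525 + 174032031 = 12795704850966/73525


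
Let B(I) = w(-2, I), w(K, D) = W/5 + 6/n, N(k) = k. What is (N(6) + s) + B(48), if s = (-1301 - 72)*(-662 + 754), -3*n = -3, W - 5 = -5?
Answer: -126304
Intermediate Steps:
W = 0 (W = 5 - 5 = 0)
n = 1 (n = -⅓*(-3) = 1)
s = -126316 (s = -1373*92 = -126316)
w(K, D) = 6 (w(K, D) = 0/5 + 6/1 = 0*(⅕) + 6*1 = 0 + 6 = 6)
B(I) = 6
(N(6) + s) + B(48) = (6 - 126316) + 6 = -126310 + 6 = -126304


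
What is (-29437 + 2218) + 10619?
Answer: -16600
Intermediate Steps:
(-29437 + 2218) + 10619 = -27219 + 10619 = -16600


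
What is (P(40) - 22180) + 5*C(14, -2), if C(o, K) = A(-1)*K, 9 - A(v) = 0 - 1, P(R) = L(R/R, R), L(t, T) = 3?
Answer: -22277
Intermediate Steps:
P(R) = 3
A(v) = 10 (A(v) = 9 - (0 - 1) = 9 - 1*(-1) = 9 + 1 = 10)
C(o, K) = 10*K
(P(40) - 22180) + 5*C(14, -2) = (3 - 22180) + 5*(10*(-2)) = -22177 + 5*(-20) = -22177 - 100 = -22277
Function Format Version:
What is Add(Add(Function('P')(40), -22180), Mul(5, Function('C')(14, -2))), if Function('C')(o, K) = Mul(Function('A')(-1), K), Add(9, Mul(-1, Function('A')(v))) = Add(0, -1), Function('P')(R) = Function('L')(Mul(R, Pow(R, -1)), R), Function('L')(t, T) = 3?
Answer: -22277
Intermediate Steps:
Function('P')(R) = 3
Function('A')(v) = 10 (Function('A')(v) = Add(9, Mul(-1, Add(0, -1))) = Add(9, Mul(-1, -1)) = Add(9, 1) = 10)
Function('C')(o, K) = Mul(10, K)
Add(Add(Function('P')(40), -22180), Mul(5, Function('C')(14, -2))) = Add(Add(3, -22180), Mul(5, Mul(10, -2))) = Add(-22177, Mul(5, -20)) = Add(-22177, -100) = -22277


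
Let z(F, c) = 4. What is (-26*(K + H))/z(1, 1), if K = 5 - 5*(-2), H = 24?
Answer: -507/2 ≈ -253.50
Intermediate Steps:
K = 15 (K = 5 + 10 = 15)
(-26*(K + H))/z(1, 1) = -26*(15 + 24)/4 = -26*39*(¼) = -1014*¼ = -507/2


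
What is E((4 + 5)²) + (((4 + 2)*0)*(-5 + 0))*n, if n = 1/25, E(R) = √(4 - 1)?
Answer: √3 ≈ 1.7320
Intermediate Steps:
E(R) = √3
n = 1/25 ≈ 0.040000
E((4 + 5)²) + (((4 + 2)*0)*(-5 + 0))*n = √3 + (((4 + 2)*0)*(-5 + 0))*(1/25) = √3 + ((6*0)*(-5))*(1/25) = √3 + (0*(-5))*(1/25) = √3 + 0*(1/25) = √3 + 0 = √3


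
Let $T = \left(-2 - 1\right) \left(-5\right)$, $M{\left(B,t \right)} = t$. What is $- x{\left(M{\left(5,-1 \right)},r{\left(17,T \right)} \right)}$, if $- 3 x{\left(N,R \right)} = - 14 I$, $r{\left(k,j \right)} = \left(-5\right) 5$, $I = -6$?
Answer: $28$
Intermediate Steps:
$T = 15$ ($T = \left(-3\right) \left(-5\right) = 15$)
$r{\left(k,j \right)} = -25$
$x{\left(N,R \right)} = -28$ ($x{\left(N,R \right)} = - \frac{\left(-14\right) \left(-6\right)}{3} = \left(- \frac{1}{3}\right) 84 = -28$)
$- x{\left(M{\left(5,-1 \right)},r{\left(17,T \right)} \right)} = \left(-1\right) \left(-28\right) = 28$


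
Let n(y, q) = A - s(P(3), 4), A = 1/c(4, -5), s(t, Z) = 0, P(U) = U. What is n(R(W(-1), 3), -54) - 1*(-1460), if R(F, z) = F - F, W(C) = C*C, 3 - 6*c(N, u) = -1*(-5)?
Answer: 1457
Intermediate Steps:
c(N, u) = -1/3 (c(N, u) = 1/2 - (-1)*(-5)/6 = 1/2 - 1/6*5 = 1/2 - 5/6 = -1/3)
W(C) = C**2
R(F, z) = 0
A = -3 (A = 1/(-1/3) = -3)
n(y, q) = -3 (n(y, q) = -3 - 1*0 = -3 + 0 = -3)
n(R(W(-1), 3), -54) - 1*(-1460) = -3 - 1*(-1460) = -3 + 1460 = 1457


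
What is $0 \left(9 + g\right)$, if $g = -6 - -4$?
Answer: $0$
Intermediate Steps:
$g = -2$ ($g = -6 + 4 = -2$)
$0 \left(9 + g\right) = 0 \left(9 - 2\right) = 0 \cdot 7 = 0$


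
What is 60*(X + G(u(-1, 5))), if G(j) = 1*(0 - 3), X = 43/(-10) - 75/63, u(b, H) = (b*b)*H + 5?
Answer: -3566/7 ≈ -509.43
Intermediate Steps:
u(b, H) = 5 + H*b**2 (u(b, H) = b**2*H + 5 = H*b**2 + 5 = 5 + H*b**2)
X = -1153/210 (X = 43*(-1/10) - 75*1/63 = -43/10 - 25/21 = -1153/210 ≈ -5.4905)
G(j) = -3 (G(j) = 1*(-3) = -3)
60*(X + G(u(-1, 5))) = 60*(-1153/210 - 3) = 60*(-1783/210) = -3566/7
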